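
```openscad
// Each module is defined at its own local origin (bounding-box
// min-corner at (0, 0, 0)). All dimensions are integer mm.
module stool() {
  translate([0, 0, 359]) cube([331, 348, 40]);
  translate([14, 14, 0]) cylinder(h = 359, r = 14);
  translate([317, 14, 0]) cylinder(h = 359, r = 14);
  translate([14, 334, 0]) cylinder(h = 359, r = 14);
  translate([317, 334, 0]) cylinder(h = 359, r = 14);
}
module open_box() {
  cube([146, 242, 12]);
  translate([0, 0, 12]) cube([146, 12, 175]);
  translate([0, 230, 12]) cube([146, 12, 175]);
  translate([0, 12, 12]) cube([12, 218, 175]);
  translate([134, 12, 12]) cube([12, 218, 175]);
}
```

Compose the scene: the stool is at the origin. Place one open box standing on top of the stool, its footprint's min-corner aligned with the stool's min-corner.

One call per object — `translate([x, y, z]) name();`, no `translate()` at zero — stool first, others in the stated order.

stool();
translate([0, 0, 399]) open_box();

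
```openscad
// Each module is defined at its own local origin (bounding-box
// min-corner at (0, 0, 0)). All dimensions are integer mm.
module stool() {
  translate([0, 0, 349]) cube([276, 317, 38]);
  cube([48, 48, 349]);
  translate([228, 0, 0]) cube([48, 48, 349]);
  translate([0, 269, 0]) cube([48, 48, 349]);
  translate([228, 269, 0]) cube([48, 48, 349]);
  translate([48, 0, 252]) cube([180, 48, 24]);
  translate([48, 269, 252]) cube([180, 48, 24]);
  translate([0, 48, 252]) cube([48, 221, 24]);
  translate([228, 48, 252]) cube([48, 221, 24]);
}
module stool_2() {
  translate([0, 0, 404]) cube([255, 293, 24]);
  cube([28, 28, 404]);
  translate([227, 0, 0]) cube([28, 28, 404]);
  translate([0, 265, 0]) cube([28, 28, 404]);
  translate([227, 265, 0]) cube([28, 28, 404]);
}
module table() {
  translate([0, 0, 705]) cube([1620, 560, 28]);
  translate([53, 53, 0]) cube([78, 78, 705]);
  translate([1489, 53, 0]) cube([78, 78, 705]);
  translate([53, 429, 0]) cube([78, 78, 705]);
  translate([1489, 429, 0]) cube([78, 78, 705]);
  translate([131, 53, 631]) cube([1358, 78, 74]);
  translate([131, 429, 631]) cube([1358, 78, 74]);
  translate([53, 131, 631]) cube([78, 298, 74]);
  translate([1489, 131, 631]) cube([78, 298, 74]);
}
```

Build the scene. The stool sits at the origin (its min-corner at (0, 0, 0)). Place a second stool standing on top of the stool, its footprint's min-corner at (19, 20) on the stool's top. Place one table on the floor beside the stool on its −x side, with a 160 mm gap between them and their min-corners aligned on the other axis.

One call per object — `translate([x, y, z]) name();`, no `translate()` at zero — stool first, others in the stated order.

stool();
translate([19, 20, 387]) stool_2();
translate([-1780, 0, 0]) table();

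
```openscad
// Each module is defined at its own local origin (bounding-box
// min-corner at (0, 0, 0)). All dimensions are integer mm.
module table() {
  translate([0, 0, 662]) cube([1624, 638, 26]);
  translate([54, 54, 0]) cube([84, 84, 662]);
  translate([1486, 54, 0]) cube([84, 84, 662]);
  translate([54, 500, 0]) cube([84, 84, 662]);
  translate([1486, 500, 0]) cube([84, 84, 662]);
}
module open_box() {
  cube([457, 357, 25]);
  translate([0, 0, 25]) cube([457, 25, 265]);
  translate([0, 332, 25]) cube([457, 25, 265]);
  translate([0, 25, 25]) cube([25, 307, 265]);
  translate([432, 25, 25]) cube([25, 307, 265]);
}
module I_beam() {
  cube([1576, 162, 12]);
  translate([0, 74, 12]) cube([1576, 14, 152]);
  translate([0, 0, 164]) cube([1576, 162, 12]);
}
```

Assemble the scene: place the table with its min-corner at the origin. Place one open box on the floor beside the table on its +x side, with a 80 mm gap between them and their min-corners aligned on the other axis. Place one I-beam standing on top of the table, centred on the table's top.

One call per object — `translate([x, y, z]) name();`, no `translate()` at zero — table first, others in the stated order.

table();
translate([1704, 0, 0]) open_box();
translate([24, 238, 688]) I_beam();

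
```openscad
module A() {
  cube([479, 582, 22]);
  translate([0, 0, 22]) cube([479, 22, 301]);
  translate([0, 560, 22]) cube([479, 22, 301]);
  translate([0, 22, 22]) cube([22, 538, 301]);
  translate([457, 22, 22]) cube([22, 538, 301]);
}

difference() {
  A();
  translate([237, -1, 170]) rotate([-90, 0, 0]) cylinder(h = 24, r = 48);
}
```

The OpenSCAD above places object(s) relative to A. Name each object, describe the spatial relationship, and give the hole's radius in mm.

The subtracted cylinder has r = 48 mm.

A is an open box. The open box has a circular hole through its front wall. The hole's radius is 48 mm.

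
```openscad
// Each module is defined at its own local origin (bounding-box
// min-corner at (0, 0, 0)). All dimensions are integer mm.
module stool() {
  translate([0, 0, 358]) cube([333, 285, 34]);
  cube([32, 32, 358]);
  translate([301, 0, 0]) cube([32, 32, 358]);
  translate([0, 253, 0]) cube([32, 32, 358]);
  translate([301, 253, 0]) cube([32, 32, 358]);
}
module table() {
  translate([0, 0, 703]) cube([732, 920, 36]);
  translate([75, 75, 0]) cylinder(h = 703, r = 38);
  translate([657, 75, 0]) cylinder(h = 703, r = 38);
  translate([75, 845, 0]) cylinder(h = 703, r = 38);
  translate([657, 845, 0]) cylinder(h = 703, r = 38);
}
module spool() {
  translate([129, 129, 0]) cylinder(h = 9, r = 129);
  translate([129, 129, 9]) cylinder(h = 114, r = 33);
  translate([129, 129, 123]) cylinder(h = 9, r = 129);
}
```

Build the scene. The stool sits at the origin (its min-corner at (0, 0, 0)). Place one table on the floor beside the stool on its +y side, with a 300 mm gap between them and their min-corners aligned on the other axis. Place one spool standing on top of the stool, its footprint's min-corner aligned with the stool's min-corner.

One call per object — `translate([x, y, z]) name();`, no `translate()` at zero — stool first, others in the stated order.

stool();
translate([0, 585, 0]) table();
translate([0, 0, 392]) spool();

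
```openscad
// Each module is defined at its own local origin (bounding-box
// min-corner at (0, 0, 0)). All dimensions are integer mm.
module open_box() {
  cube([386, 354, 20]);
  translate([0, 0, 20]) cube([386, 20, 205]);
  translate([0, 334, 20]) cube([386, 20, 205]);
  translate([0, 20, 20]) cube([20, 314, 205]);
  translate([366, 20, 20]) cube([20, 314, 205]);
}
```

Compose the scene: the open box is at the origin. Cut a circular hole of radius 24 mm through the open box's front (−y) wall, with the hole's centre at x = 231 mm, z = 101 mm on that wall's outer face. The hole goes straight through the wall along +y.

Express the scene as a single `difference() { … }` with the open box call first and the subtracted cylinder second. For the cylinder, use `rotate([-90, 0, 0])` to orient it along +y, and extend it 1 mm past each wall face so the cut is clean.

difference() {
  open_box();
  translate([231, -1, 101]) rotate([-90, 0, 0]) cylinder(h = 22, r = 24);
}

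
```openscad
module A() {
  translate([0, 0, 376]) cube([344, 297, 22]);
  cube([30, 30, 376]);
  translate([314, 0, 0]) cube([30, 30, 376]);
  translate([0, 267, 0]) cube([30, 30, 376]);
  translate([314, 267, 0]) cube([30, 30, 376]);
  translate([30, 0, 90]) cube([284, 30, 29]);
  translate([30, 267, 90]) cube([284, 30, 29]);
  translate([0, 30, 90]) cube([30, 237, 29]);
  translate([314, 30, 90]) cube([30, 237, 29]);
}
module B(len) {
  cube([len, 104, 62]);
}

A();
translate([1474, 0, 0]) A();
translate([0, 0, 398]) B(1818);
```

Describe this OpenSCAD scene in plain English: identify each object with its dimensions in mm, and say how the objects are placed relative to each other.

A is a four-legged stool. The seat is a 344×297×22 mm slab whose top surface is at z = 398 mm; four square legs, each 30×30 mm in cross-section, run from the floor (z = 0) to the underside of the seat, each flush with a corner of the seat. Four stretchers, 30 mm wide and 29 mm tall, connect adjacent legs with their undersides at z = 90 mm, each running between the inner faces of the legs it joins and aligned with the legs' outer faces on the other axis.

B is a rectangular beam 1818 mm long (x), 104 mm deep (y), 62 mm thick (z).

The beam spans the tops of two stools placed 1130 mm apart, resting at z = 398 mm.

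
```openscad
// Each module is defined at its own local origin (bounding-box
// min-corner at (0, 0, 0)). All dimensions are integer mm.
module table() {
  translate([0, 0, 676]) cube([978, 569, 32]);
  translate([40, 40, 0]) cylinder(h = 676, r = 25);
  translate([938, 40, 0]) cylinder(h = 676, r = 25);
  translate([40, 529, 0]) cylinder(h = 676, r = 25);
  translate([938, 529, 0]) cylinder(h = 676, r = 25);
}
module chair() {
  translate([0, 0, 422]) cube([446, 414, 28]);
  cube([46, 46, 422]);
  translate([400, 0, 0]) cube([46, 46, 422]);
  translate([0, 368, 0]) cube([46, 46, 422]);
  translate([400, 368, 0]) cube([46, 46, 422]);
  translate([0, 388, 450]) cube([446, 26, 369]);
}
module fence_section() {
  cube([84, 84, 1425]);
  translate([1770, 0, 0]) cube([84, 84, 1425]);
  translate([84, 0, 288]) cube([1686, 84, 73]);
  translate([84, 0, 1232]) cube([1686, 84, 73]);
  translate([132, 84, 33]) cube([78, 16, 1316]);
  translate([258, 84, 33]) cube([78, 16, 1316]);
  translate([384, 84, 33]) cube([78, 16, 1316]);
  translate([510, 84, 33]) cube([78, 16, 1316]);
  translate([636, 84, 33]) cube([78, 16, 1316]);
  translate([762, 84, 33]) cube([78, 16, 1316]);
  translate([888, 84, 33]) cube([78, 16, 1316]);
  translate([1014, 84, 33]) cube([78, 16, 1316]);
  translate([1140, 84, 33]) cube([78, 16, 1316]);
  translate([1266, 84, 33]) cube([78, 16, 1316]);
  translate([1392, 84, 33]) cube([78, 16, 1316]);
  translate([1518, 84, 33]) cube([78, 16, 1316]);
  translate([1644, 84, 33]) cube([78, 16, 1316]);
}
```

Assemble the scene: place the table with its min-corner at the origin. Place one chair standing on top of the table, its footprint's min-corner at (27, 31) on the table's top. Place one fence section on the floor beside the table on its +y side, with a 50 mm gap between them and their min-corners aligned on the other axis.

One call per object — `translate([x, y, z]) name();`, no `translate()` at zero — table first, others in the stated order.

table();
translate([27, 31, 708]) chair();
translate([0, 619, 0]) fence_section();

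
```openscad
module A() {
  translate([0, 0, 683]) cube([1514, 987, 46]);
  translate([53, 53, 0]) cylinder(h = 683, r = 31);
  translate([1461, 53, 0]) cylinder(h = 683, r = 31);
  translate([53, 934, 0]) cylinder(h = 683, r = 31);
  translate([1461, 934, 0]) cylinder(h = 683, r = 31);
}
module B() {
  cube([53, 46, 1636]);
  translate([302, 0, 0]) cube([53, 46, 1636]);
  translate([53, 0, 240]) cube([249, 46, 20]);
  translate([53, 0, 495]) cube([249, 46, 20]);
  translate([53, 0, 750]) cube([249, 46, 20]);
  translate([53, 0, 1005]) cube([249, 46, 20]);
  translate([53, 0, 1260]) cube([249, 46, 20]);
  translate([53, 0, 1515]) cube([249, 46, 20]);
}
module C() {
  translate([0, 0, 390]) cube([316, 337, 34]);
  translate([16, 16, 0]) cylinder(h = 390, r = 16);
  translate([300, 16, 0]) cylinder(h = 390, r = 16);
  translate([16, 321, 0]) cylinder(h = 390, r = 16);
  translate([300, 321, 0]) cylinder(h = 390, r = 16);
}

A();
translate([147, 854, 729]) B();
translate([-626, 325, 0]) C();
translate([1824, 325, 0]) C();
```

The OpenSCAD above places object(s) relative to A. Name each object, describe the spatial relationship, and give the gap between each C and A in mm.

A is a table. B is a ladder. C is a stool. The ladder is on top of the table. Two stools sit around the table at the −x, +x sides. The gap between each stool and the table is 310 mm.

Each stool's nearest face is 310 mm from the table's bounding box.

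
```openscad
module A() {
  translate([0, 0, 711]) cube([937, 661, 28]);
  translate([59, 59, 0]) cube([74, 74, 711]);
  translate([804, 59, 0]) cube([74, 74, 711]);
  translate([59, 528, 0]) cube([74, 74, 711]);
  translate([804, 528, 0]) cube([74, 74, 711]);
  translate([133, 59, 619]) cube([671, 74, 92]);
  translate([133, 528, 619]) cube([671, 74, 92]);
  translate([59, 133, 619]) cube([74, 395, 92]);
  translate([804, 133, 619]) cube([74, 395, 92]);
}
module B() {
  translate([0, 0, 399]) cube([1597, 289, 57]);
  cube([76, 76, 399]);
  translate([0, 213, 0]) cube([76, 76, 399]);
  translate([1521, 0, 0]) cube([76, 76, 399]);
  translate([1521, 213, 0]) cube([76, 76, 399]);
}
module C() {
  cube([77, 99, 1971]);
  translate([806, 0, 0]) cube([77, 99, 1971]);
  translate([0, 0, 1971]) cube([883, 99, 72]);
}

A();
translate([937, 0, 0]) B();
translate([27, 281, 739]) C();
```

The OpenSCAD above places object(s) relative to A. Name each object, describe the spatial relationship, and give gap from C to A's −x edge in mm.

A is a table. B is a bench. C is a door frame. The bench is against the table's +x side, with their −y faces flush. The door frame is on top of the table, centred. The gap from the door frame to the table's −x edge is 27 mm.

The door frame's min-x is at 27; the table's min-x is 0; gap = 27 mm.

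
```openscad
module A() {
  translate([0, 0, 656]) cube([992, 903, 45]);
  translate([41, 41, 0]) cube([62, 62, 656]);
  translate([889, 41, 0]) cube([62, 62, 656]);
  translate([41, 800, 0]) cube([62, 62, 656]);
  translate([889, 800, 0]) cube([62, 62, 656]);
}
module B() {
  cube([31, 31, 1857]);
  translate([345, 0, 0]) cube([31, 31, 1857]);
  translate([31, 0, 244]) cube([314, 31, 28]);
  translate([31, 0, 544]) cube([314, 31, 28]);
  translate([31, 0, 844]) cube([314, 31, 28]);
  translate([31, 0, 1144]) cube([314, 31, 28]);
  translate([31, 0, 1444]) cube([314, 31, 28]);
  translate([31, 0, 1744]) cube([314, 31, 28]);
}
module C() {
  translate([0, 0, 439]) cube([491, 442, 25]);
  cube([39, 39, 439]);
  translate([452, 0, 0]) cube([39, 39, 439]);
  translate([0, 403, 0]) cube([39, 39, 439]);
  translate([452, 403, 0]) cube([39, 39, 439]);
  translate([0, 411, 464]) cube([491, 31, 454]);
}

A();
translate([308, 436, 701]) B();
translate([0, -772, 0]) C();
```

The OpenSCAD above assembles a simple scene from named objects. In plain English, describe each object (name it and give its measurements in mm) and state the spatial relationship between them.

A is a table: top 992 mm (x) × 903 mm (y), 45 mm thick, upper face at z = 701 mm, on four 62×62 mm square legs, each inset 41 mm from the nearest pair of top edges, running from z = 0 to the bottom of the top.

B is a wooden ladder with two side rails of 31×31 mm section and 1857 mm height, set 376 mm apart overall. Between them run 6 rectangular rungs (31 mm deep, 28 mm thick), front faces flush with the rails' −y face. The bottom of the first rung is 244 mm above the floor and each subsequent rung is 300 mm higher than the one below.

C is a chair: 491×442 mm seat, 25 mm thick, top at z = 464 mm, on four 39 mm square corner legs flush with the seat edges. A 31 mm thick backrest slab spans the full seat width, extending 454 mm above the seat top, its back face flush with the seat's +y edge.

The ladder is on top of the table, centred. The chair is on the floor beside the table on its −y side.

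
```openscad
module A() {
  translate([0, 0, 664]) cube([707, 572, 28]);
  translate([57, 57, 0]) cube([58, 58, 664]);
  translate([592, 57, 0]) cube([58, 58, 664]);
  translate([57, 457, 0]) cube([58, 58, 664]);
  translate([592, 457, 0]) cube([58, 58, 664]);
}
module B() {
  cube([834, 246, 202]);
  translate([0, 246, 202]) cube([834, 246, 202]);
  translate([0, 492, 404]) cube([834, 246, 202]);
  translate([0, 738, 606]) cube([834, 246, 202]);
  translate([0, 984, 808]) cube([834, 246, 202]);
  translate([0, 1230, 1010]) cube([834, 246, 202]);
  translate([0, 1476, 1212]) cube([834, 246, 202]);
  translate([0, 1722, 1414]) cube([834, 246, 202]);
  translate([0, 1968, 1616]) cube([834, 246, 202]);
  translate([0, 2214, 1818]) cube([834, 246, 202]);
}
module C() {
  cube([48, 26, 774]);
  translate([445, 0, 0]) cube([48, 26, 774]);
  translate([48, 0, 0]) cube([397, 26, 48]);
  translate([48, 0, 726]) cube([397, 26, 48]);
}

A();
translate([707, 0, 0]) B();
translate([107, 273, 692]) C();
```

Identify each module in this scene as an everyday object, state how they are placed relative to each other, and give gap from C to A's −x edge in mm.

A is a table. B is a staircase. C is a picture frame. The staircase is against the table's +x side, with their −y faces flush. The picture frame is on top of the table, centred. The gap from the picture frame to the table's −x edge is 107 mm.

The picture frame's min-x is at 107; the table's min-x is 0; gap = 107 mm.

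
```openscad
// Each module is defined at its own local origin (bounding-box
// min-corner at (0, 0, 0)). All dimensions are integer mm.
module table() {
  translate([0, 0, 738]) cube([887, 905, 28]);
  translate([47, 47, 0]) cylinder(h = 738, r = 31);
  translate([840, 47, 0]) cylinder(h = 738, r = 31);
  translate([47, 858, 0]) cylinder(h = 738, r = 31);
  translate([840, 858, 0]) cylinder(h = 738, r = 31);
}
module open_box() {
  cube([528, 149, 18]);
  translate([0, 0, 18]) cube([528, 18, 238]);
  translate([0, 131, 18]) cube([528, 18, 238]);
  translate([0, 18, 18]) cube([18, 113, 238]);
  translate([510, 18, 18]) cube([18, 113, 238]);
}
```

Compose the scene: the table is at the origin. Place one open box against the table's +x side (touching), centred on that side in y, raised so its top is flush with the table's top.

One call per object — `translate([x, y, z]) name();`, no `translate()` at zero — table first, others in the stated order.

table();
translate([887, 378, 510]) open_box();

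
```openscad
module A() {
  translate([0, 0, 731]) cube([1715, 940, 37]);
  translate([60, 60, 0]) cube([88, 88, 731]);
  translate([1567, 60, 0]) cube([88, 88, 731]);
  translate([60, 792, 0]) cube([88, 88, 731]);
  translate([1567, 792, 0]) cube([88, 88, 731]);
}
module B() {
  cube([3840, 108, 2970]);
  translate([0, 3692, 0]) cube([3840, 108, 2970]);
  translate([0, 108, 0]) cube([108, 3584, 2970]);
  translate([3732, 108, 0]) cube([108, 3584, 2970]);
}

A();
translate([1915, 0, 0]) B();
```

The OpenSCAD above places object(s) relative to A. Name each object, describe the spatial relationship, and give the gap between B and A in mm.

The house frame's nearest face is 200 mm from the table's +x face.

A is a table. B is a house frame. The house frame is on the floor beside the table on its +x side. The gap between the house frame and the table is 200 mm.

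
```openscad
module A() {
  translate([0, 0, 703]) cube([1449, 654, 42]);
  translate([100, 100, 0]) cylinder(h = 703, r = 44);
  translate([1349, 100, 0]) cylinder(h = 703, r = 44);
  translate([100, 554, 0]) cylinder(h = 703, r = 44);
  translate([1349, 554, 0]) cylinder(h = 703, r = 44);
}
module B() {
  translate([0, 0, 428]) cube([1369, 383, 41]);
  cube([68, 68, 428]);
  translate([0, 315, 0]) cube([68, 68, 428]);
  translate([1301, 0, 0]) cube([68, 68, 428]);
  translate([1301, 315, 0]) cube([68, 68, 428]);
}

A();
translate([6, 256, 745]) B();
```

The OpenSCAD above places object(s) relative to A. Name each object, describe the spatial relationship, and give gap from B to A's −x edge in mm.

The bench's min-x is at 6; the table's min-x is 0; gap = 6 mm.

A is a table. B is a bench. The bench is on top of the table. The gap from the bench to the table's −x edge is 6 mm.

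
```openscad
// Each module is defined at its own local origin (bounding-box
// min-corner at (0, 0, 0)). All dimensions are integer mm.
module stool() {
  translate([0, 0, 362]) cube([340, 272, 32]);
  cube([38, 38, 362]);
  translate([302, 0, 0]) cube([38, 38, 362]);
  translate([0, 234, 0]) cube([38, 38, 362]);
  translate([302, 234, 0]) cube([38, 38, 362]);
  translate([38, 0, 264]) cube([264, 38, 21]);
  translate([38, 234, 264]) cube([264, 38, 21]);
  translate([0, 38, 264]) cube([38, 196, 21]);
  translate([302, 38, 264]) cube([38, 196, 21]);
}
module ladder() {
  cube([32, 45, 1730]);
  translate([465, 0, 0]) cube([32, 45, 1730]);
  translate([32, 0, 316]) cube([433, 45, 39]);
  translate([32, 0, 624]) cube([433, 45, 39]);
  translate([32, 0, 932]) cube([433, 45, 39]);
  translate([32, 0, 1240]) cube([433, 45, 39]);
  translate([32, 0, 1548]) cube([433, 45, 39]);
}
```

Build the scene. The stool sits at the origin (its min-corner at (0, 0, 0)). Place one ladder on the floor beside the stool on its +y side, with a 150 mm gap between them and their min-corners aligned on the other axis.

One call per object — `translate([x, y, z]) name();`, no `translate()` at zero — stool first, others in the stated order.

stool();
translate([0, 422, 0]) ladder();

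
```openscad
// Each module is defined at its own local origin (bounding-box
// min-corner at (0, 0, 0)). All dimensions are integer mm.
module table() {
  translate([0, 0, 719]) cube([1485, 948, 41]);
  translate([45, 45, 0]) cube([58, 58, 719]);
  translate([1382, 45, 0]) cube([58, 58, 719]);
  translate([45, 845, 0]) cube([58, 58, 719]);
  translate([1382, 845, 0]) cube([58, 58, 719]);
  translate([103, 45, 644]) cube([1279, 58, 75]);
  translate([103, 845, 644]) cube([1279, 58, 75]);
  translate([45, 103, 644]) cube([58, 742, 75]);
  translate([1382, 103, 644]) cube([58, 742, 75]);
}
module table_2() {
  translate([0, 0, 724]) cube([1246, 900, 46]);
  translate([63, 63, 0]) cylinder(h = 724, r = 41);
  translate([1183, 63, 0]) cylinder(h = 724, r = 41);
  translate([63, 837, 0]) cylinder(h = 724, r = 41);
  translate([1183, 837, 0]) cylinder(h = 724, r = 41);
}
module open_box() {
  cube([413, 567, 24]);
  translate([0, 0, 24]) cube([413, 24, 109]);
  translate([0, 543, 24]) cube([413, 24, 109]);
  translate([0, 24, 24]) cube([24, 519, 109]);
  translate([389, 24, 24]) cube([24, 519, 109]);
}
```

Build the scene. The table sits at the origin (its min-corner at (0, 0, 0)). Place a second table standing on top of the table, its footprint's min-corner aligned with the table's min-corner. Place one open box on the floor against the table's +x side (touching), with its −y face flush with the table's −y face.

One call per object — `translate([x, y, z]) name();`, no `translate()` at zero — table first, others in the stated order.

table();
translate([0, 0, 760]) table_2();
translate([1485, 0, 0]) open_box();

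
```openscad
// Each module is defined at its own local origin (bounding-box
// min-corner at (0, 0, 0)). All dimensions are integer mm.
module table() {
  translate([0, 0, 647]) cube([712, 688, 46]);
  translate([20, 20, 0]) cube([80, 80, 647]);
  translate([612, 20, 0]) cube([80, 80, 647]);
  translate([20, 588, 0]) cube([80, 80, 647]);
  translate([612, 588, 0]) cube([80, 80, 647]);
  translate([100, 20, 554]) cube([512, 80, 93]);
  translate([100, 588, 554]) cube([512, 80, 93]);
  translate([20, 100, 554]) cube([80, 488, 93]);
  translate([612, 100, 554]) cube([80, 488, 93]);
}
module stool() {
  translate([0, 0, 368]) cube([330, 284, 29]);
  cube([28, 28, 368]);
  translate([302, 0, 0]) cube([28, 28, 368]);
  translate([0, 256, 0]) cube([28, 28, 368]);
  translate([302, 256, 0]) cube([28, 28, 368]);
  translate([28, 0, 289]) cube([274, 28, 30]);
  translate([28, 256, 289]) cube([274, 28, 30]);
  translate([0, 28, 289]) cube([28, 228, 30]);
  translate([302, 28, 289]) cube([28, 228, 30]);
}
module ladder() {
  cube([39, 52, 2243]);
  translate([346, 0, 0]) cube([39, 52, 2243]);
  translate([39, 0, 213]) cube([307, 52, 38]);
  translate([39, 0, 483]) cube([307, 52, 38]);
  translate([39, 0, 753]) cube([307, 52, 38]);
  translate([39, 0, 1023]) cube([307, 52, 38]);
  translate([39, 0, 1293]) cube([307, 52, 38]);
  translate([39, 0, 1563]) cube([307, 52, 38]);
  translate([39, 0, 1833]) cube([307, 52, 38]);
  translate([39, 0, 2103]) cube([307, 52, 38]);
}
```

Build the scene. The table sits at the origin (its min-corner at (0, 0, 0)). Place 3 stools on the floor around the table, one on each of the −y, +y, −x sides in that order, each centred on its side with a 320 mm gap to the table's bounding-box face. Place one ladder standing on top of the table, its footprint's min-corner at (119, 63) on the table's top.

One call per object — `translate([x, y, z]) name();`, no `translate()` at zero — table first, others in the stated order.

table();
translate([191, -604, 0]) stool();
translate([191, 1008, 0]) stool();
translate([-650, 202, 0]) stool();
translate([119, 63, 693]) ladder();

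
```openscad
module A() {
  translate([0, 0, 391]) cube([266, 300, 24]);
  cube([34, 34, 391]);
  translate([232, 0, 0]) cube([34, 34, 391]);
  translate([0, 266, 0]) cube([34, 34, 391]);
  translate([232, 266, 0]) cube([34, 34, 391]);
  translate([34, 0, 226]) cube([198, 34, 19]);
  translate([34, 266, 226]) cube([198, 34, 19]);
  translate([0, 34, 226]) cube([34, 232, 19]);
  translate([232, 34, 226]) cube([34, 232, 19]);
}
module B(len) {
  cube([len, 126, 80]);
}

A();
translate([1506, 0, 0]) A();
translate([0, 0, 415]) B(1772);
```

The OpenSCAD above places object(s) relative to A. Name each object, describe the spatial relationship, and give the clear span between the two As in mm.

Second stool starts at x = 1506; first ends at x = 266; clear span = 1506 − 266 = 1240 mm.

A is a stool. B is a beam. A beam spans the tops of two stools. The clear span between the two stools is 1240 mm.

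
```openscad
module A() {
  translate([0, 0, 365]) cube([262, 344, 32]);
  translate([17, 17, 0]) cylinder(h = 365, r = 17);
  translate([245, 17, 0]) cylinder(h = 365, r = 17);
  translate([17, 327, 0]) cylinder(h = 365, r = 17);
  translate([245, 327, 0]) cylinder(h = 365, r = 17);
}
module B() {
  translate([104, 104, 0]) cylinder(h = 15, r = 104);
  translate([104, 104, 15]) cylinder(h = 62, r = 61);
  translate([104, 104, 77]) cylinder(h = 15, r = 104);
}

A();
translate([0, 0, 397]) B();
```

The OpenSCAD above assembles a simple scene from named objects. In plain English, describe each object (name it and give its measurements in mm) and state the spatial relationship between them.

A is a four-legged stool. The seat is a 262×344×32 mm slab whose top surface is at z = 397 mm; four round legs, each 34 mm in diameter, run from the floor (z = 0) to the underside of the seat, each leg's axis is inset half a diameter from the nearest pair of seat edges (so the leg's bounding box is flush with the corner).

B is a spool: two coaxial disc flanges of radius 104 mm and thickness 15 mm, joined by a core cylinder of radius 61 mm and height 62 mm. The lower flange rests on z = 0 and the three cylinders share a vertical axis.

The spool is on top of the stool.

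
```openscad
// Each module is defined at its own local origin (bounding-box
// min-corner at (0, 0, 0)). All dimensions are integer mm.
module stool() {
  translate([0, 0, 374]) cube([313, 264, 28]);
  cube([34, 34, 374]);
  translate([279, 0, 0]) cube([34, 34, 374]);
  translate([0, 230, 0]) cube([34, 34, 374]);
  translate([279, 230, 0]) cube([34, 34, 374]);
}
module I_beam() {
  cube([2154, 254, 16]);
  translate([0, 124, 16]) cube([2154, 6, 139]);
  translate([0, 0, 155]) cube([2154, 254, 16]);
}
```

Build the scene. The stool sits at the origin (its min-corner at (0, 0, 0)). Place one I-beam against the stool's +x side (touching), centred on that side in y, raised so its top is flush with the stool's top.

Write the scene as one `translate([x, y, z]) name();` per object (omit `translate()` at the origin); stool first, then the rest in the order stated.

stool();
translate([313, 5, 231]) I_beam();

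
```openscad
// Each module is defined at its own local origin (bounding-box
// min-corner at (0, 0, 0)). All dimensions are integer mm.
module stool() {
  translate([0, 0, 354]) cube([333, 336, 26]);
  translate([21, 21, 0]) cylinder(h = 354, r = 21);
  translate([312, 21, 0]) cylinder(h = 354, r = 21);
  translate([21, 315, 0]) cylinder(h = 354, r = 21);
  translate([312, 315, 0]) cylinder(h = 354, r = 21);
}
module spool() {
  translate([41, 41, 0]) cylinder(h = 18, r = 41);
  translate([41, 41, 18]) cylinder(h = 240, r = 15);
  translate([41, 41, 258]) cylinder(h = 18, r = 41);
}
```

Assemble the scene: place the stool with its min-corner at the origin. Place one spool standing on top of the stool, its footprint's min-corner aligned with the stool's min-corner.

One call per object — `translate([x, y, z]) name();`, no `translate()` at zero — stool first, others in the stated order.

stool();
translate([0, 0, 380]) spool();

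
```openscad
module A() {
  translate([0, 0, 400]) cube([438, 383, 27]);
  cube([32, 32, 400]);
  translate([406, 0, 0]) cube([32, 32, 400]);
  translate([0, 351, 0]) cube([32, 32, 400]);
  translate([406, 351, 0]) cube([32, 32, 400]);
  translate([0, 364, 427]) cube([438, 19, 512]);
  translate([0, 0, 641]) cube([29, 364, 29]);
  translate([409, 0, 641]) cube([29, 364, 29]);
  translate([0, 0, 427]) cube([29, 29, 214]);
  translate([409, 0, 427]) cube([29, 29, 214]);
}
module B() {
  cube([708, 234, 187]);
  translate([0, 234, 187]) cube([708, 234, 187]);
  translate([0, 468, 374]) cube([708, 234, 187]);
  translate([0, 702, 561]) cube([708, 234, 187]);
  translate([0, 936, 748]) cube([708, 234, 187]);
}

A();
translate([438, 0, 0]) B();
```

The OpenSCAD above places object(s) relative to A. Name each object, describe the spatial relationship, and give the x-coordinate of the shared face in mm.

The chair's +x face and the staircase's −x face are both at x = 438 mm.

A is a chair. B is a staircase. The staircase is against the chair's +x side, with their −y faces flush. The x-coordinate of the shared face is 438 mm.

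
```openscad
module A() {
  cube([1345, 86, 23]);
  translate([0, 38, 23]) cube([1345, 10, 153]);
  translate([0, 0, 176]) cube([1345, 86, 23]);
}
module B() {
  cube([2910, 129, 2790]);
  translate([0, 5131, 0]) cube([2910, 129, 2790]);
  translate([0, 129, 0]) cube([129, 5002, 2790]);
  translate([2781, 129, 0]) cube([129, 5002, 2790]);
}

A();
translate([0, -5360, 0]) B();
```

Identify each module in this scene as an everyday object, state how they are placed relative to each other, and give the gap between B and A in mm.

The house frame's nearest face is 100 mm from the I-beam's −y face.

A is an I-beam. B is a house frame. The house frame is on the floor beside the I-beam on its −y side. The gap between the house frame and the I-beam is 100 mm.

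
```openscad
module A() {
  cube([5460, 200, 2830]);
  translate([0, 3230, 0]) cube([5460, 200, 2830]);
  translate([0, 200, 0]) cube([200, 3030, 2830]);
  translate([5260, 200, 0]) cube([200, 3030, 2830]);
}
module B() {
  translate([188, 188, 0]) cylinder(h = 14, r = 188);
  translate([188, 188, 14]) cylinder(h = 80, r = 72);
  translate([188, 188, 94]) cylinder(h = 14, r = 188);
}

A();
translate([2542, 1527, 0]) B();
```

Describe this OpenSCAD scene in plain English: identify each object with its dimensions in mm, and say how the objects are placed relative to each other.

A is the wall frame of a small rectangular building: four walls, each 2830 mm tall and 200 mm thick, enclosing a footprint 5460 mm (x) by 3430 mm (y) outside-to-outside, with no floor or roof. The front and back walls (the −y and +y sides) span the full width; the two side walls fit between them.

B is a spool: two coaxial disc flanges of radius 188 mm and thickness 14 mm, joined by a core cylinder of radius 72 mm and height 80 mm. The lower flange rests on z = 0 and the three cylinders share a vertical axis.

The spool sits inside the house frame, centred.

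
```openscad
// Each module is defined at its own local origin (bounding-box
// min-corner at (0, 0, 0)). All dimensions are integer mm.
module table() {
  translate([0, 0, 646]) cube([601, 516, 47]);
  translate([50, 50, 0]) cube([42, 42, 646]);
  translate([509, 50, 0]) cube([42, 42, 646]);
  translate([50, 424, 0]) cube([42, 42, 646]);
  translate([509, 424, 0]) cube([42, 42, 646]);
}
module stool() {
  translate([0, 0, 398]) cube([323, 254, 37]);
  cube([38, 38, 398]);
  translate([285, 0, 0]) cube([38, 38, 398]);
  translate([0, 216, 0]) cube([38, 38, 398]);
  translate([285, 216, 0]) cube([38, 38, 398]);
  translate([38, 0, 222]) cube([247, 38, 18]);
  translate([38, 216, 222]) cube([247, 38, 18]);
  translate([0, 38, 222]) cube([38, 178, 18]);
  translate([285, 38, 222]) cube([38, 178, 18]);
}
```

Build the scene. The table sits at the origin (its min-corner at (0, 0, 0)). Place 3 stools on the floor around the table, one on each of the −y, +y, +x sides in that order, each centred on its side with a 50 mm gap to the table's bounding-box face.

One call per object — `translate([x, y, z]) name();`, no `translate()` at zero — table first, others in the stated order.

table();
translate([139, -304, 0]) stool();
translate([139, 566, 0]) stool();
translate([651, 131, 0]) stool();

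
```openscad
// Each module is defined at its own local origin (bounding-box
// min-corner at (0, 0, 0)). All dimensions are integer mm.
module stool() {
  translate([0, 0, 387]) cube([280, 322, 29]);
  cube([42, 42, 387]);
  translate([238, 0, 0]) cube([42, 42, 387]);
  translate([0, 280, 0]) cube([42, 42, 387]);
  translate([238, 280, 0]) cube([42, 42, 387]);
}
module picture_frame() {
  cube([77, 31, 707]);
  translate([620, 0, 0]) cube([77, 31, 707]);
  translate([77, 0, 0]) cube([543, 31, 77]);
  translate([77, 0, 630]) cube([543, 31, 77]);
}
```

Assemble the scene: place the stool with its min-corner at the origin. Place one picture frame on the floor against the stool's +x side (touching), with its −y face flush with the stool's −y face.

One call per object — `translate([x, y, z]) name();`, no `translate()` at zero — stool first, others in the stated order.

stool();
translate([280, 0, 0]) picture_frame();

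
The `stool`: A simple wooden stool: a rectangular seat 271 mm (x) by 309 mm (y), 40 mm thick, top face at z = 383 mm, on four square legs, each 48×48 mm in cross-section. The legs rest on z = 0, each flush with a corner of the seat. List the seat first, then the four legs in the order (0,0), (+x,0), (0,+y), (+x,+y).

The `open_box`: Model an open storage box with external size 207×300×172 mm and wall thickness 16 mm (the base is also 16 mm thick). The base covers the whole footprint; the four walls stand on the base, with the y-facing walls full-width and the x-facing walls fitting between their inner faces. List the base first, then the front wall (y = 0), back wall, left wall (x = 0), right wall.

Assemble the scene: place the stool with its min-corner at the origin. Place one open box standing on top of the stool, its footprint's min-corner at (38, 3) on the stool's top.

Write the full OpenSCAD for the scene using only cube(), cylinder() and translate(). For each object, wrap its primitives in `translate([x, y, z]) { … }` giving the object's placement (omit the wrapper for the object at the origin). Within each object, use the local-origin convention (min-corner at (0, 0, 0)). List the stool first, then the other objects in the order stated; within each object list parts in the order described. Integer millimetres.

translate([0, 0, 343]) cube([271, 309, 40]);
cube([48, 48, 343]);
translate([223, 0, 0]) cube([48, 48, 343]);
translate([0, 261, 0]) cube([48, 48, 343]);
translate([223, 261, 0]) cube([48, 48, 343]);
translate([38, 3, 383]) {
  cube([207, 300, 16]);
  translate([0, 0, 16]) cube([207, 16, 156]);
  translate([0, 284, 16]) cube([207, 16, 156]);
  translate([0, 16, 16]) cube([16, 268, 156]);
  translate([191, 16, 16]) cube([16, 268, 156]);
}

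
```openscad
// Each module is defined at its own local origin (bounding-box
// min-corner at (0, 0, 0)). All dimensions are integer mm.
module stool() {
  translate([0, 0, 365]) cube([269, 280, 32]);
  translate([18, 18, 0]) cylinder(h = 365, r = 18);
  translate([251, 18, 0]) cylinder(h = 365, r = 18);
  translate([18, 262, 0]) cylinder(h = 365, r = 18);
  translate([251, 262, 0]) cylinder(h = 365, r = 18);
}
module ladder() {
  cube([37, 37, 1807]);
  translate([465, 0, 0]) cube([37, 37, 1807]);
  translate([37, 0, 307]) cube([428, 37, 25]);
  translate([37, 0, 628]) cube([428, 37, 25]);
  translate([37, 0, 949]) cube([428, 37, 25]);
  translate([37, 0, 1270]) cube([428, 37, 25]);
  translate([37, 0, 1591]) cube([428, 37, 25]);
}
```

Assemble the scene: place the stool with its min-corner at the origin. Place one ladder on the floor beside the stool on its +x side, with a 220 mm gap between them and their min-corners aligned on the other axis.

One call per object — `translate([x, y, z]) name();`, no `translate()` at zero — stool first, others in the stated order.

stool();
translate([489, 0, 0]) ladder();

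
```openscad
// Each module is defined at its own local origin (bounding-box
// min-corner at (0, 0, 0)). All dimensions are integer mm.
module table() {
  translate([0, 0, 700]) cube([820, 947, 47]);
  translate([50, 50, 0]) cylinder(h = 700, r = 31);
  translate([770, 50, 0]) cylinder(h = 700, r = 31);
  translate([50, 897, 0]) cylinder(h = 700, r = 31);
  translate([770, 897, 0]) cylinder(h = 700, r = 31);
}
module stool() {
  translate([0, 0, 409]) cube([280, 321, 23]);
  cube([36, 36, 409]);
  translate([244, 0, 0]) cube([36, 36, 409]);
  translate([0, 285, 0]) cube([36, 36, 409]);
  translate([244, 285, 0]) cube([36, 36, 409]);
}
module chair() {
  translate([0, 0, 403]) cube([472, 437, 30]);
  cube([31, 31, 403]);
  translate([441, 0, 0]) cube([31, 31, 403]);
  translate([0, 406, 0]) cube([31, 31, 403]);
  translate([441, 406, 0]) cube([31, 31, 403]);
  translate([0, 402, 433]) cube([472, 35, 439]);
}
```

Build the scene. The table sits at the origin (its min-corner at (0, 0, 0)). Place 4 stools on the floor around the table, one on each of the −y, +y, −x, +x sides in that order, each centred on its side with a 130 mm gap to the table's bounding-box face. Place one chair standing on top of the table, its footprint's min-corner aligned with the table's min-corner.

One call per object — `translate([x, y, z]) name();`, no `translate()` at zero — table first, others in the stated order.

table();
translate([270, -451, 0]) stool();
translate([270, 1077, 0]) stool();
translate([-410, 313, 0]) stool();
translate([950, 313, 0]) stool();
translate([0, 0, 747]) chair();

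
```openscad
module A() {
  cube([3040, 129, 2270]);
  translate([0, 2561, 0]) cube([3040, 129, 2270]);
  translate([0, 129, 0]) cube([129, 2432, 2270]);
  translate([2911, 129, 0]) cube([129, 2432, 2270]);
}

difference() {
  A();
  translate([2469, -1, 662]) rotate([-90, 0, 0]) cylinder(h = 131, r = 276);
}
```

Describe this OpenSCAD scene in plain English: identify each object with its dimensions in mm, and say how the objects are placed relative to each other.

A is a box-shaped house frame (walls only): outside footprint 3040×2690 mm, wall height 2270 mm, wall thickness 129 mm. The two y-facing walls run the full x-width; the two x-facing walls fit between the inner faces of the y-facing walls.

The house frame has a circular hole of radius 276 mm through its front wall, centred at (x = 2469, z = 662).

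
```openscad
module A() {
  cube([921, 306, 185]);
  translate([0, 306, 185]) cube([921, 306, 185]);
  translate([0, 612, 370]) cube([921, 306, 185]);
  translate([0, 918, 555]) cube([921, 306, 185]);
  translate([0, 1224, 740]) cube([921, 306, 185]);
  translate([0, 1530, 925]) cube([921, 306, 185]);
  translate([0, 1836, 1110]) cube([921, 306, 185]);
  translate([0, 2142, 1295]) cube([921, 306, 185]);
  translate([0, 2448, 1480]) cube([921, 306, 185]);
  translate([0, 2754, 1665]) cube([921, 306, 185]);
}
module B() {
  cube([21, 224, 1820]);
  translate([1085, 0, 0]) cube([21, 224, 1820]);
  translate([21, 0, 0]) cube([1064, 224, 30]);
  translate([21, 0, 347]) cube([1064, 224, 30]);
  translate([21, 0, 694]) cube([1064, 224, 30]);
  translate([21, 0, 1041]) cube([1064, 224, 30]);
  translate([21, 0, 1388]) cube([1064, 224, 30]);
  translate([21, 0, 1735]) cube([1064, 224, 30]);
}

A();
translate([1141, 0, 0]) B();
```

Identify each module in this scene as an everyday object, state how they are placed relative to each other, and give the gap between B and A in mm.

A is a staircase. B is a bookshelf. The bookshelf is on the floor beside the staircase on its +x side. The gap between the bookshelf and the staircase is 220 mm.

The bookshelf's nearest face is 220 mm from the staircase's +x face.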